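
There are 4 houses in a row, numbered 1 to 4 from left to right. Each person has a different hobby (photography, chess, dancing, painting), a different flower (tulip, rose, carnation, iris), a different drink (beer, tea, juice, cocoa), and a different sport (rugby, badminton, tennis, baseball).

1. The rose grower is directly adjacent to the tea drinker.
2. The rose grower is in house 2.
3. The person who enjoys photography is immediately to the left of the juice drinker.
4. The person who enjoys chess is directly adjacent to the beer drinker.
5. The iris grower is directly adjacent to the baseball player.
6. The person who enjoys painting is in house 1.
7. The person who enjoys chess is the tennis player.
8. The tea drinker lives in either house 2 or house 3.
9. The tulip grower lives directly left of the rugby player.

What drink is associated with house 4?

By clue 2, the rose grower is in house 2.
From clue 6, the person who enjoys painting must be in house 1.
The tea drinker is in house 3 (clue 1).
That leaves juice as the drink for house 4.
House 1 sport: only badminton fits.
Clue 3: the person who enjoys photography is in house 3.
House 2 hobby: only chess fits.
That leaves dancing as the hobby for house 4.
By clue 4, the beer drinker is in house 1.
By clue 7, the tennis player is in house 2.
House 2 drink: only cocoa fits.
House 3's sport must be baseball (nothing else left).
So house 4 gets rugby for sport.
Clue 5 places the iris grower in house 4.
By clue 9, the tulip grower is in house 3.
House 1 flower: only carnation fits.
So: house 1 = painting/carnation/beer/badminton, house 2 = chess/rose/cocoa/tennis, house 3 = photography/tulip/tea/baseball, house 4 = dancing/iris/juice/rugby.

juice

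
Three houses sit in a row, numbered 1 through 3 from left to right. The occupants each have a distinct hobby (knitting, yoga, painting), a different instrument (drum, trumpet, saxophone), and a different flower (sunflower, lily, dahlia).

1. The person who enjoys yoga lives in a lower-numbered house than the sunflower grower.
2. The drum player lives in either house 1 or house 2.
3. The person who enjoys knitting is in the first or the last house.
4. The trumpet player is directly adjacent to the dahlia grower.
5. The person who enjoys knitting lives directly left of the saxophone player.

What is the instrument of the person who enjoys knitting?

By clue 5, the person who enjoys knitting is in house 1.
Clue 5: the saxophone player is in house 2.
That leaves yoga as the hobby for house 2.
That leaves painting as the hobby for house 3.
That leaves trumpet as the instrument for house 3.
By clue 1, the sunflower grower is in house 3.
By clue 4, the dahlia grower is in house 2.
So house 1 gets drum for instrument.
House 1's flower must be lily (nothing else left).
So: house 1 = knitting/drum/lily, house 2 = yoga/saxophone/dahlia, house 3 = painting/trumpet/sunflower.

drum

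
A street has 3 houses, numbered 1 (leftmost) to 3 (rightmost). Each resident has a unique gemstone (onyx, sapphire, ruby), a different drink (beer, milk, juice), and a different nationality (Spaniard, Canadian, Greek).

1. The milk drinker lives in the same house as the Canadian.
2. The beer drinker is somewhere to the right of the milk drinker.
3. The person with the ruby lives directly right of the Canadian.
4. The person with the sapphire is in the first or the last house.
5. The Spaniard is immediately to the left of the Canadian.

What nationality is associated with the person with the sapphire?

The Spaniard is in house 1 (clue 5).
The Canadian is in house 2 (clue 5).
House 3 nationality: only Greek fits.
The milk drinker is in house 2 (clue 1).
From clue 2, the beer drinker must be in house 3.
By clue 3, the person with the ruby is in house 3.
That leaves onyx as the gemstone for house 2.
The only drink still possible for house 1 is juice.
House 1 gemstone: only sapphire fits.
So: house 1 = sapphire/juice/Spaniard, house 2 = onyx/milk/Canadian, house 3 = ruby/beer/Greek.

Spaniard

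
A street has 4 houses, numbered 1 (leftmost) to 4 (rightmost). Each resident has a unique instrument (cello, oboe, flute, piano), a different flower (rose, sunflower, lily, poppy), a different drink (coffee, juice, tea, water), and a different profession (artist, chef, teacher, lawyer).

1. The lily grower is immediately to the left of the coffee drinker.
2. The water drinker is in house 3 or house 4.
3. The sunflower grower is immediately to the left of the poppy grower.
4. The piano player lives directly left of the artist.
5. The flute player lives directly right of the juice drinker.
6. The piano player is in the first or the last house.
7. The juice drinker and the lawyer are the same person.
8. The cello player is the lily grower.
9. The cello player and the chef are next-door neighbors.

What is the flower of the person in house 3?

Clue 6 places the piano player in house 1.
The artist is in house 2 (clue 4).
That leaves tea as the drink for house 2.
The only drink still possible for house 1 is juice.
Clue 5: the flute player is in house 2.
Clue 7 places the lawyer in house 1.
That leaves oboe as the instrument for house 4.
Clue 8 places the lily grower in house 3.
By clue 9, the chef is in house 4.
House 3's instrument must be cello (nothing else left).
The only profession still possible for house 3 is teacher.
By clue 1, the coffee drinker is in house 4.
By clue 3, the sunflower grower is in house 1.
The poppy grower is in house 2 (clue 3).
That leaves rose as the flower for house 4.
The only drink still possible for house 3 is water.
So: house 1 = piano/sunflower/juice/lawyer, house 2 = flute/poppy/tea/artist, house 3 = cello/lily/water/teacher, house 4 = oboe/rose/coffee/chef.

lily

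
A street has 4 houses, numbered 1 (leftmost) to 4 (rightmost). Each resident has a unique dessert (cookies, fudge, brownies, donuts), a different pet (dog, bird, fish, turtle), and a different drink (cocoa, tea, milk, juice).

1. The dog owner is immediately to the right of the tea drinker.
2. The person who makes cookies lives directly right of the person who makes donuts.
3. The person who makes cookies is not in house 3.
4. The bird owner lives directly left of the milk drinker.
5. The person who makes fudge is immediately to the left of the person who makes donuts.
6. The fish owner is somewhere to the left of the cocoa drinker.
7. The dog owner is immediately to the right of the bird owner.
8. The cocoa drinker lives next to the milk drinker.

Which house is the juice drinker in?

1

Clue 2: the person who makes cookies is in house 4.
Clue 2: the person who makes donuts is in house 3.
Clue 5: the person who makes fudge is in house 2.
House 1's dessert must be brownies (nothing else left).
The bird owner is narrowed to house 1 or 2 or 3; consider each.
Placing it in house 1 and house 3 leads to a contradiction, so it's in house 2.
The milk drinker is in house 3 (clue 4).
Clue 7 places the dog owner in house 3.
That leaves fish as the pet for house 1.
House 4's pet must be turtle (nothing else left).
Clue 1 places the tea drinker in house 2.
That leaves juice as the drink for house 1.
House 4's drink must be cocoa (nothing else left).
So: house 1 = brownies/fish/juice, house 2 = fudge/bird/tea, house 3 = donuts/dog/milk, house 4 = cookies/turtle/cocoa.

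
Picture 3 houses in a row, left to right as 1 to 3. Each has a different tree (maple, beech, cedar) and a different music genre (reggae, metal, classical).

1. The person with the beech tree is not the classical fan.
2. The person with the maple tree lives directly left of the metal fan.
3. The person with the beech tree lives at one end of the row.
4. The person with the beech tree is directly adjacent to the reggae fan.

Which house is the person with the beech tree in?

3

From clue 4, the reggae fan must be in house 2.
The only music genre still possible for house 1 is classical.
The only music genre still possible for house 3 is metal.
Clue 1: the person with the beech tree is in house 3.
The person with the maple tree is in house 2 (clue 2).
So house 1 gets cedar for tree.
So: house 1 = cedar/classical, house 2 = maple/reggae, house 3 = beech/metal.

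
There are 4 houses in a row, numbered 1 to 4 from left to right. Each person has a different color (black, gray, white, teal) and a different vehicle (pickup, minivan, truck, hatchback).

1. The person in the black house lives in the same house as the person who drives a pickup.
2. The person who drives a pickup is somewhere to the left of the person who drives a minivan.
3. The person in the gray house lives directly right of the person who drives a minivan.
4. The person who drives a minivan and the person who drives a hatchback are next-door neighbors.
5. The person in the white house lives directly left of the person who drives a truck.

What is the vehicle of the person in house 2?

The person in the black house is narrowed to house 1 or 2; consider each.
Placing it in house 2 leads to a contradiction, so it's in house 1.
By clue 1, the person who drives a pickup is in house 1.
The person in the gray house is narrowed to house 3 or 4; consider each.
Placing it in house 3 leads to a contradiction, so it's in house 4.
The person who drives a minivan is in house 3 (clue 3).
So house 2 gets hatchback for vehicle.
That leaves truck as the vehicle for house 4.
Clue 5: the person in the white house is in house 3.
House 2's color must be teal (nothing else left).
So: house 1 = black/pickup, house 2 = teal/hatchback, house 3 = white/minivan, house 4 = gray/truck.

hatchback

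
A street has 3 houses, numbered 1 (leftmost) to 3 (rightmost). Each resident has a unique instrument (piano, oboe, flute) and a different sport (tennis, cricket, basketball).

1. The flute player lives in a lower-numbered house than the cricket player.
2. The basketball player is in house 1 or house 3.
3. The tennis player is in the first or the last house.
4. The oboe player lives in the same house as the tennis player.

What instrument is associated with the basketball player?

flute

House 2 sport: only cricket fits.
Clue 1 places the flute player in house 1.
House 2's instrument must be piano (nothing else left).
The only instrument still possible for house 3 is oboe.
By clue 4, the tennis player is in house 3.
The only sport still possible for house 1 is basketball.
So: house 1 = flute/basketball, house 2 = piano/cricket, house 3 = oboe/tennis.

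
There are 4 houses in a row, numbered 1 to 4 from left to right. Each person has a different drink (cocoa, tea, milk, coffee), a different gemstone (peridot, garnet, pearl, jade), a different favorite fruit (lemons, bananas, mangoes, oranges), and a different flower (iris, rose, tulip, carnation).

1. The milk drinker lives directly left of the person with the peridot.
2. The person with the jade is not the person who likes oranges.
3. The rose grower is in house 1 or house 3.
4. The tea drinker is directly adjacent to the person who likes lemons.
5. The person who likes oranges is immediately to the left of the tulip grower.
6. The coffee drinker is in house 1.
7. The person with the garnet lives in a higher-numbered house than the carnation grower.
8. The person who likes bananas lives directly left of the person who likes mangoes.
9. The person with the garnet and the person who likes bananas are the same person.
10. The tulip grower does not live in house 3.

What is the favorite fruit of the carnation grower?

Clue 6 places the coffee drinker in house 1.
The milk drinker is narrowed to house 2 or 3; consider each.
Placing it in house 3 leads to a contradiction, so it's in house 2.
From clue 1, the person with the peridot must be in house 3.
House 2 gemstone: only garnet fits.
Clue 7: the carnation grower is in house 1.
Clue 9 places the person who likes bananas in house 2.
The only favorite fruit still possible for house 1 is oranges.
From clue 2, the person with the jade must be in house 4.
From clue 5, the tulip grower must be in house 2.
From clue 8, the person who likes mangoes must be in house 3.
So house 1 gets pearl for gemstone.
House 4 favorite fruit: only lemons fits.
So house 3 gets rose for flower.
House 4's flower must be iris (nothing else left).
By clue 4, the tea drinker is in house 3.
House 4 drink: only cocoa fits.
So: house 1 = coffee/pearl/oranges/carnation, house 2 = milk/garnet/bananas/tulip, house 3 = tea/peridot/mangoes/rose, house 4 = cocoa/jade/lemons/iris.

oranges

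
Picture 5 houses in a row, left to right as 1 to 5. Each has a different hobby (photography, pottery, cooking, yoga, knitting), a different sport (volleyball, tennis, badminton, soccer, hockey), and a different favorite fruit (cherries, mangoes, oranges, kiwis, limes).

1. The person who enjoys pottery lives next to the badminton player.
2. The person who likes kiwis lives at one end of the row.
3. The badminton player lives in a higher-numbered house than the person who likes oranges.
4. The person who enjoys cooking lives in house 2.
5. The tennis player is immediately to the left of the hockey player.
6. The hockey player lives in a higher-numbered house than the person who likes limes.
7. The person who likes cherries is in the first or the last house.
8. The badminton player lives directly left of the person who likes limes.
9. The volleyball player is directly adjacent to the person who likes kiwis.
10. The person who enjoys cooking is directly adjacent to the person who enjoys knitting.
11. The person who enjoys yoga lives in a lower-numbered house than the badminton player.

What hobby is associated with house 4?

From clue 4, the person who enjoys cooking must be in house 2.
So house 1 gets yoga for hobby.
The only hobby still possible for house 3 is knitting.
The person who enjoys pottery is in house 4 (clue 1).
Clue 1: the badminton player is in house 3.
From clue 8, the person who likes limes must be in house 4.
The only hobby still possible for house 5 is photography.
The only favorite fruit still possible for house 3 is mangoes.
By clue 5, the tennis player is in house 4.
The hockey player is in house 5 (clue 5).
That leaves soccer as the sport for house 1.
That leaves volleyball as the sport for house 2.
The only favorite fruit still possible for house 2 is oranges.
From clue 9, the person who likes kiwis must be in house 1.
So house 5 gets cherries for favorite fruit.
So: house 1 = yoga/soccer/kiwis, house 2 = cooking/volleyball/oranges, house 3 = knitting/badminton/mangoes, house 4 = pottery/tennis/limes, house 5 = photography/hockey/cherries.

pottery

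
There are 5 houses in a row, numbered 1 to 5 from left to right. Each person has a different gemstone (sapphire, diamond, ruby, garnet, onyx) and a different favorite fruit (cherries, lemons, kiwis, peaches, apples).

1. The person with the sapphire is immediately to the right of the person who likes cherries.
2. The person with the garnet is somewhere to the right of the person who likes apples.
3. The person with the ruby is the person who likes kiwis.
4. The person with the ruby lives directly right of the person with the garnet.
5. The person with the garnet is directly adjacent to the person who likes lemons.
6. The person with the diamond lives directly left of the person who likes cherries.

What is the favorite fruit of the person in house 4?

peaches

The person with the diamond is narrowed to house 1 or 2 or 3; consider each.
Placing it in house 2 and house 3 leads to a contradiction, so it's in house 1.
Clue 6: the person who likes cherries is in house 2.
The person with the sapphire is in house 3 (clue 1).
By clue 4, the person with the ruby is in house 5.
By clue 4, the person with the garnet is in house 4.
So house 2 gets onyx for gemstone.
Clue 3 places the person who likes kiwis in house 5.
So house 4 gets peaches for favorite fruit.
The only favorite fruit still possible for house 1 is apples.
So house 3 gets lemons for favorite fruit.
So: house 1 = diamond/apples, house 2 = onyx/cherries, house 3 = sapphire/lemons, house 4 = garnet/peaches, house 5 = ruby/kiwis.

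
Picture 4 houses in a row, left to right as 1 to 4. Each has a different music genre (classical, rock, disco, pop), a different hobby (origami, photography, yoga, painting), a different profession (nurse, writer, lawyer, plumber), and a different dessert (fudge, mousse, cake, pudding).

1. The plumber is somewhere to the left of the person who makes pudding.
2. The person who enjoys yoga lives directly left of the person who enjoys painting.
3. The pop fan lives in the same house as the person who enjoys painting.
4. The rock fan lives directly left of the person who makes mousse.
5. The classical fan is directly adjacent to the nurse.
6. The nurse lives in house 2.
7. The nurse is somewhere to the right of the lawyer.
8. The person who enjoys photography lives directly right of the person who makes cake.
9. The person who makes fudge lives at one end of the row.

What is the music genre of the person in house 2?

pop

Clue 6 places the nurse in house 2.
From clue 7, the lawyer must be in house 1.
That leaves plumber as the profession for house 3.
House 4's profession must be writer (nothing else left).
Clue 1 places the person who makes pudding in house 4.
So house 1 gets fudge for dessert.
The classical fan is narrowed to house 1 or 3; consider each.
Placing it in house 1 leads to a contradiction, so it's in house 3.
The pop fan is narrowed to house 2 or 4; consider each.
Placing it in house 4 leads to a contradiction, so it's in house 2.
From clue 3, the person who enjoys painting must be in house 2.
House 4's music genre must be disco (nothing else left).
Clue 2 places the person who enjoys yoga in house 1.
From clue 4, the person who makes mousse must be in house 2.
The only music genre still possible for house 1 is rock.
So house 3 gets cake for dessert.
From clue 8, the person who enjoys photography must be in house 4.
House 3 hobby: only origami fits.
So: house 1 = rock/yoga/lawyer/fudge, house 2 = pop/painting/nurse/mousse, house 3 = classical/origami/plumber/cake, house 4 = disco/photography/writer/pudding.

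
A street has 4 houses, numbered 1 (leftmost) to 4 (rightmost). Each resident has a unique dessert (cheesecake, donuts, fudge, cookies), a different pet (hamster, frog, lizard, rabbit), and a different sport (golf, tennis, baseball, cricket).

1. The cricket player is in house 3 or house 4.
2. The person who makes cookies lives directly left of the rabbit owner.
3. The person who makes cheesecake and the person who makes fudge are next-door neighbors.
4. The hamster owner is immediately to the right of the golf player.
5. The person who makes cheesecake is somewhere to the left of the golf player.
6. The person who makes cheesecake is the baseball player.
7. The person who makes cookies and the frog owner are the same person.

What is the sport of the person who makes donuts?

cricket

That leaves donuts as the dessert for house 4.
The person who makes cheesecake is narrowed to house 1 or 2; consider each.
Placing it in house 1 leads to a contradiction, so it's in house 2.
The golf player is in house 3 (clue 5).
From clue 6, the baseball player must be in house 2.
House 1's sport must be tennis (nothing else left).
So house 4 gets cricket for sport.
From clue 4, the hamster owner must be in house 4.
House 2 pet: only rabbit fits.
Clue 2 places the person who makes cookies in house 1.
Clue 7 places the frog owner in house 1.
House 3 dessert: only fudge fits.
The only pet still possible for house 3 is lizard.
So: house 1 = cookies/frog/tennis, house 2 = cheesecake/rabbit/baseball, house 3 = fudge/lizard/golf, house 4 = donuts/hamster/cricket.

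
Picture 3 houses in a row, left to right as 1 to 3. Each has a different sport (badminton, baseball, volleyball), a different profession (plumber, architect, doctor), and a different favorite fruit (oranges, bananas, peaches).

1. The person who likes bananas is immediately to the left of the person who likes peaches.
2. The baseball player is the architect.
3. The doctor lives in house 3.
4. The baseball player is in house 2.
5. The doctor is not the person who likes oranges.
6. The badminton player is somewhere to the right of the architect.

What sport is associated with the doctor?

Clue 3: the doctor is in house 3.
By clue 4, the baseball player is in house 2.
House 1 sport: only volleyball fits.
House 3 sport: only badminton fits.
That leaves peaches as the favorite fruit for house 3.
The person who likes bananas is in house 2 (clue 1).
Clue 2 places the architect in house 2.
So house 1 gets plumber for profession.
That leaves oranges as the favorite fruit for house 1.
So: house 1 = volleyball/plumber/oranges, house 2 = baseball/architect/bananas, house 3 = badminton/doctor/peaches.

badminton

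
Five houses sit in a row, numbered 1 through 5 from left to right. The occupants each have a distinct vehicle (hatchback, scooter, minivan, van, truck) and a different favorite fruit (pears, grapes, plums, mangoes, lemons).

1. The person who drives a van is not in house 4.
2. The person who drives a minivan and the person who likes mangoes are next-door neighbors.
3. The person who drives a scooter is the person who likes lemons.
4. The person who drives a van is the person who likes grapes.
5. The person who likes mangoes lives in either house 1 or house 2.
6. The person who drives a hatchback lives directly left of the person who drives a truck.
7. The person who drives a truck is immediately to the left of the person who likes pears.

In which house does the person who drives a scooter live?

4

The person who likes mangoes is narrowed to house 1 or 2; consider each.
Placing it in house 1 leads to a contradiction, so it's in house 2.
The person who drives a minivan is narrowed to house 1 or 3; consider each.
Placing it in house 1 leads to a contradiction, so it's in house 3.
Clue 6 places the person who drives a hatchback in house 1.
Clue 6: the person who drives a truck is in house 2.
By clue 7, the person who likes pears is in house 3.
That leaves scooter as the vehicle for house 4.
That leaves van as the vehicle for house 5.
Clue 3 places the person who likes lemons in house 4.
By clue 4, the person who likes grapes is in house 5.
House 1's favorite fruit must be plums (nothing else left).
So: house 1 = hatchback/plums, house 2 = truck/mangoes, house 3 = minivan/pears, house 4 = scooter/lemons, house 5 = van/grapes.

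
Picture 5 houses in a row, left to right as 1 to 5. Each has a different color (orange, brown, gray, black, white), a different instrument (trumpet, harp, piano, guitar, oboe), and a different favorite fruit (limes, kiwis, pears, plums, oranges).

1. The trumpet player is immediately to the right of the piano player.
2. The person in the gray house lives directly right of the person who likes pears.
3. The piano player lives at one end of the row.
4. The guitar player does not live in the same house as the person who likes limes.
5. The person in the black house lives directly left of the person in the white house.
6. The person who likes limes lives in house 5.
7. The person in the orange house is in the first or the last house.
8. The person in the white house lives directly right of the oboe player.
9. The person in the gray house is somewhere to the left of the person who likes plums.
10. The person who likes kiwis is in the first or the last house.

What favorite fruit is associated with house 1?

kiwis

Clue 3 places the piano player in house 1.
From clue 6, the person who likes limes must be in house 5.
That leaves kiwis as the favorite fruit for house 1.
By clue 1, the trumpet player is in house 2.
From clue 9, the person in the gray house must be in house 3.
By clue 9, the person who likes plums is in house 4.
So house 5 gets harp for instrument.
The person who likes pears is in house 2 (clue 2).
From clue 5, the person in the black house must be in house 4.
Clue 5 places the person in the white house in house 5.
From clue 8, the oboe player must be in house 4.
The only color still possible for house 2 is brown.
House 3's instrument must be guitar (nothing else left).
House 3's favorite fruit must be oranges (nothing else left).
The only color still possible for house 1 is orange.
So: house 1 = orange/piano/kiwis, house 2 = brown/trumpet/pears, house 3 = gray/guitar/oranges, house 4 = black/oboe/plums, house 5 = white/harp/limes.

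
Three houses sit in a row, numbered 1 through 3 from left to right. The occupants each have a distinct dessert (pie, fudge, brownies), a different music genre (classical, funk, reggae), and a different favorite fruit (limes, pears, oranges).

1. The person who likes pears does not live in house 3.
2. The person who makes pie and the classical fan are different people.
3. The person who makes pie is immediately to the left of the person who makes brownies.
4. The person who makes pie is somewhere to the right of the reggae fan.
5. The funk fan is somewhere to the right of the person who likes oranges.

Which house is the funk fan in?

2

By clue 4, the person who makes pie is in house 2.
Clue 4: the reggae fan is in house 1.
House 1's dessert must be fudge (nothing else left).
The only dessert still possible for house 3 is brownies.
So house 3 gets limes for favorite fruit.
Clue 2: the classical fan is in house 3.
That leaves funk as the music genre for house 2.
Clue 5: the person who likes oranges is in house 1.
That leaves pears as the favorite fruit for house 2.
So: house 1 = fudge/reggae/oranges, house 2 = pie/funk/pears, house 3 = brownies/classical/limes.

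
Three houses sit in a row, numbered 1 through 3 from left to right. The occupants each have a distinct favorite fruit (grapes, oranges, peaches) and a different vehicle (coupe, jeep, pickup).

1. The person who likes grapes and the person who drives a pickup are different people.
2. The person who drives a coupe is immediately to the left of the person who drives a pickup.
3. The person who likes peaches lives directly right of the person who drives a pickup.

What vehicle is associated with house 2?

pickup

The person who likes peaches is in house 3 (clue 3).
The person who drives a pickup is in house 2 (clue 3).
So house 3 gets jeep for vehicle.
From clue 1, the person who likes grapes must be in house 1.
That leaves oranges as the favorite fruit for house 2.
So house 1 gets coupe for vehicle.
So: house 1 = grapes/coupe, house 2 = oranges/pickup, house 3 = peaches/jeep.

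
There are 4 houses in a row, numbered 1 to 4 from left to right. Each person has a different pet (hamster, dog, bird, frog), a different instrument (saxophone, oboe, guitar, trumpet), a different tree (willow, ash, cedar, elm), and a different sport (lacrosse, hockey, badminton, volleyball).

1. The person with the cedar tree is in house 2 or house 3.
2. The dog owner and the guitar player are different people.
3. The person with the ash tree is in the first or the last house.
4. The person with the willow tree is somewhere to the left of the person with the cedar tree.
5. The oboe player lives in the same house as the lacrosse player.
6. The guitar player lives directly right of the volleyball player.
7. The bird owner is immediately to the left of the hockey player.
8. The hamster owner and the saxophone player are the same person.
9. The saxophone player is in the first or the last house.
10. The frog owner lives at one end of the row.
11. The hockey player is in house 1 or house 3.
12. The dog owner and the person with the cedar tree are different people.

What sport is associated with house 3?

hockey

The hockey player is in house 3 (clue 11).
The bird owner is in house 2 (clue 7).
House 3 pet: only dog fits.
By clue 2, the guitar player is in house 2.
From clue 6, the volleyball player must be in house 1.
The person with the cedar tree is in house 2 (clue 12).
That leaves trumpet as the instrument for house 3.
House 3 tree: only elm fits.
The only tree still possible for house 4 is ash.
The oboe player is in house 4 (clue 5).
By clue 5, the lacrosse player is in house 4.
So house 1 gets saxophone for instrument.
The only tree still possible for house 1 is willow.
House 2's sport must be badminton (nothing else left).
The hamster owner is in house 1 (clue 8).
The only pet still possible for house 4 is frog.
So: house 1 = hamster/saxophone/willow/volleyball, house 2 = bird/guitar/cedar/badminton, house 3 = dog/trumpet/elm/hockey, house 4 = frog/oboe/ash/lacrosse.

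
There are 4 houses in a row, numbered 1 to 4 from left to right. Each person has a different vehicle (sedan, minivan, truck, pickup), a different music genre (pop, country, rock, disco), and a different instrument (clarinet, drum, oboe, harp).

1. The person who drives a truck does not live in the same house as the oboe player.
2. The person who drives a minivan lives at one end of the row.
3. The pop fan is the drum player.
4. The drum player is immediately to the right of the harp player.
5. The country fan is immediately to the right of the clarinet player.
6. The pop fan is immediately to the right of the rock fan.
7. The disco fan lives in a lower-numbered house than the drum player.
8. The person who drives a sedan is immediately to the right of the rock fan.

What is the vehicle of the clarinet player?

The person who drives a minivan is narrowed to house 1 or 4; consider each.
Placing it in house 4 leads to a contradiction, so it's in house 1.
The person who drives a pickup is narrowed to house 2 or 3 or 4; consider each.
Placing it in house 3 and house 4 leads to a contradiction, so it's in house 2.
That leaves disco as the music genre for house 1.
The person who drives a sedan is narrowed to house 3 or 4; consider each.
Placing it in house 3 leads to a contradiction, so it's in house 4.
Clue 8: the rock fan is in house 3.
That leaves truck as the vehicle for house 3.
House 2's music genre must be country (nothing else left).
The only music genre still possible for house 4 is pop.
By clue 3, the drum player is in house 4.
From clue 4, the harp player must be in house 3.
From clue 5, the clarinet player must be in house 1.
The only instrument still possible for house 2 is oboe.
So: house 1 = minivan/disco/clarinet, house 2 = pickup/country/oboe, house 3 = truck/rock/harp, house 4 = sedan/pop/drum.

minivan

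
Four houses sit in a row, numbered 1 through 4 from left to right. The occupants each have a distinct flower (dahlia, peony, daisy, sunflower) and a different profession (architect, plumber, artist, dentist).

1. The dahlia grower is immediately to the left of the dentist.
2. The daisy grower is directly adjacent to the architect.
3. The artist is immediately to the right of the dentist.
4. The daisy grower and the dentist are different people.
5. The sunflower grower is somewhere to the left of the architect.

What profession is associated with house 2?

dentist

House 1's profession must be plumber (nothing else left).
The dahlia grower is narrowed to house 1 or 2; consider each.
Placing it in house 2 leads to a contradiction, so it's in house 1.
The dentist is in house 2 (clue 1).
From clue 3, the artist must be in house 3.
So house 4 gets architect for profession.
By clue 2, the daisy grower is in house 3.
House 2 flower: only sunflower fits.
The only flower still possible for house 4 is peony.
So: house 1 = dahlia/plumber, house 2 = sunflower/dentist, house 3 = daisy/artist, house 4 = peony/architect.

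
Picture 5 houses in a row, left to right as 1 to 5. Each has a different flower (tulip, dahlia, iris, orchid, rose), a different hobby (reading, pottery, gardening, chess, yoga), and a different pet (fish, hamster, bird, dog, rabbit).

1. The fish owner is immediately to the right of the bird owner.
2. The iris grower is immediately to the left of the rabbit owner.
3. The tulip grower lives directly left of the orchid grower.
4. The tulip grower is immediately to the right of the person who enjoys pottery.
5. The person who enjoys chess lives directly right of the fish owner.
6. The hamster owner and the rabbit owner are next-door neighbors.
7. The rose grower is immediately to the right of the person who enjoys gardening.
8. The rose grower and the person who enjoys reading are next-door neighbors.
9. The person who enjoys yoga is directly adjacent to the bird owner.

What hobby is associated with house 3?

The orchid grower is narrowed to house 3 or 4 or 5; consider each.
Placing it in house 3 and house 5 leads to a contradiction, so it's in house 4.
Clue 3 places the tulip grower in house 3.
Clue 4: the person who enjoys pottery is in house 2.
So house 5 gets chess for hobby.
The only pet still possible for house 5 is dog.
Clue 5 places the fish owner in house 4.
That leaves hamster as the pet for house 1.
Clue 1: the bird owner is in house 3.
By clue 6, the rabbit owner is in house 2.
Clue 9: the person who enjoys yoga is in house 4.
House 3 hobby: only reading fits.
Clue 2: the iris grower is in house 1.
Clue 7: the rose grower is in house 2.
That leaves dahlia as the flower for house 5.
The only hobby still possible for house 1 is gardening.
So: house 1 = iris/gardening/hamster, house 2 = rose/pottery/rabbit, house 3 = tulip/reading/bird, house 4 = orchid/yoga/fish, house 5 = dahlia/chess/dog.

reading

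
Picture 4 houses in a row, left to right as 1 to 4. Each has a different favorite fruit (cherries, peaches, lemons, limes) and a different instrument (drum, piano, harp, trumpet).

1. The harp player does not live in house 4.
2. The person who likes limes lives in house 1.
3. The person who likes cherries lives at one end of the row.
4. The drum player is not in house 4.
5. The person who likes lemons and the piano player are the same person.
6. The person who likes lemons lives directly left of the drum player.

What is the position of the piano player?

2

Clue 2 places the person who likes limes in house 1.
House 3's favorite fruit must be peaches (nothing else left).
House 4 favorite fruit: only cherries fits.
Clue 5: the piano player is in house 2.
Clue 6: the drum player is in house 3.
The only favorite fruit still possible for house 2 is lemons.
House 1 instrument: only harp fits.
So house 4 gets trumpet for instrument.
So: house 1 = limes/harp, house 2 = lemons/piano, house 3 = peaches/drum, house 4 = cherries/trumpet.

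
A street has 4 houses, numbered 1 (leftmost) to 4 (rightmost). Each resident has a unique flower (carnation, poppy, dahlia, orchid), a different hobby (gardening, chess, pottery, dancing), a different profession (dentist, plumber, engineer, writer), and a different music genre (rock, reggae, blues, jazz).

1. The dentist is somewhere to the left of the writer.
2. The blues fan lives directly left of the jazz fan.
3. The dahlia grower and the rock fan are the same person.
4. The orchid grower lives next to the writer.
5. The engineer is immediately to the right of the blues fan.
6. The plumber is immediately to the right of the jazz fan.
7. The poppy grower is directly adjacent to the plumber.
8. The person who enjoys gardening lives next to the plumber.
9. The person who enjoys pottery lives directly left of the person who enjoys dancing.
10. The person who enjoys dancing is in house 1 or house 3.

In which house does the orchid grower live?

3

From clue 10, the person who enjoys dancing must be in house 3.
That leaves dentist as the profession for house 1.
Clue 8: the plumber is in house 3.
Clue 9 places the person who enjoys pottery in house 2.
The only hobby still possible for house 1 is chess.
So house 4 gets gardening for hobby.
The only profession still possible for house 2 is engineer.
House 4 profession: only writer fits.
From clue 4, the orchid grower must be in house 3.
By clue 5, the blues fan is in house 1.
Clue 6: the jazz fan is in house 2.
By clue 3, the dahlia grower is in house 4.
By clue 3, the rock fan is in house 4.
The only flower still possible for house 1 is carnation.
That leaves poppy as the flower for house 2.
That leaves reggae as the music genre for house 3.
So: house 1 = carnation/chess/dentist/blues, house 2 = poppy/pottery/engineer/jazz, house 3 = orchid/dancing/plumber/reggae, house 4 = dahlia/gardening/writer/rock.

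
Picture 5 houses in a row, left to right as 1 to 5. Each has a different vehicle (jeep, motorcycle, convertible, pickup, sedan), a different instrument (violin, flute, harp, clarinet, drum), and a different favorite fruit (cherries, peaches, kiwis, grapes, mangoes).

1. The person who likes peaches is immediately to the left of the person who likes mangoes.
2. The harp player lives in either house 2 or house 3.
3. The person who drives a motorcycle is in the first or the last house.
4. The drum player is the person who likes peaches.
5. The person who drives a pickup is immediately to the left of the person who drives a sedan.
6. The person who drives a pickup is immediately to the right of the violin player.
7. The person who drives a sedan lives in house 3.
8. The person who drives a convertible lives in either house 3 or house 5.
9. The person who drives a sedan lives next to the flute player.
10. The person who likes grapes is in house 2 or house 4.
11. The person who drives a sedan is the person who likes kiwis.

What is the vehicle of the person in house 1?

The person who drives a sedan is in house 3 (clue 7).
Clue 11 places the person who likes kiwis in house 3.
The only instrument still possible for house 5 is clarinet.
The person who drives a pickup is in house 2 (clue 5).
Clue 6 places the violin player in house 1.
The only vehicle still possible for house 4 is jeep.
The only vehicle still possible for house 5 is convertible.
House 3 instrument: only harp fits.
House 4's instrument must be drum (nothing else left).
Clue 4 places the person who likes peaches in house 4.
House 1 vehicle: only motorcycle fits.
So house 2 gets flute for instrument.
That leaves cherries as the favorite fruit for house 1.
That leaves grapes as the favorite fruit for house 2.
House 5's favorite fruit must be mangoes (nothing else left).
So: house 1 = motorcycle/violin/cherries, house 2 = pickup/flute/grapes, house 3 = sedan/harp/kiwis, house 4 = jeep/drum/peaches, house 5 = convertible/clarinet/mangoes.

motorcycle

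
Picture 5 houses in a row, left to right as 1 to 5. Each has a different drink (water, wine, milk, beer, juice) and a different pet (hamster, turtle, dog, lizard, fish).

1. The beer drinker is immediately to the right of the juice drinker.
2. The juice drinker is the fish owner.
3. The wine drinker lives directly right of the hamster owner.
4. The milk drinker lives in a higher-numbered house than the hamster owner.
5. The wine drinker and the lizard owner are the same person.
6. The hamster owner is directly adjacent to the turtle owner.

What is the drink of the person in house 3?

The beer drinker is narrowed to house 2 or 3 or 4 or 5; consider each.
Placing it in house 3 and house 4 and house 5 leads to a contradiction, so it's in house 2.
Clue 1 places the juice drinker in house 1.
Clue 2: the fish owner is in house 1.
The milk drinker is narrowed to house 3 or 4 or 5; consider each.
Placing it in house 3 and house 4 leads to a contradiction, so it's in house 5.
That leaves dog as the pet for house 5.
The water drinker is narrowed to house 3 or 4; consider each.
Placing it in house 4 leads to a contradiction, so it's in house 3.
House 4 drink: only wine fits.
By clue 3, the hamster owner is in house 3.
From clue 5, the lizard owner must be in house 4.
So house 2 gets turtle for pet.
So: house 1 = juice/fish, house 2 = beer/turtle, house 3 = water/hamster, house 4 = wine/lizard, house 5 = milk/dog.

water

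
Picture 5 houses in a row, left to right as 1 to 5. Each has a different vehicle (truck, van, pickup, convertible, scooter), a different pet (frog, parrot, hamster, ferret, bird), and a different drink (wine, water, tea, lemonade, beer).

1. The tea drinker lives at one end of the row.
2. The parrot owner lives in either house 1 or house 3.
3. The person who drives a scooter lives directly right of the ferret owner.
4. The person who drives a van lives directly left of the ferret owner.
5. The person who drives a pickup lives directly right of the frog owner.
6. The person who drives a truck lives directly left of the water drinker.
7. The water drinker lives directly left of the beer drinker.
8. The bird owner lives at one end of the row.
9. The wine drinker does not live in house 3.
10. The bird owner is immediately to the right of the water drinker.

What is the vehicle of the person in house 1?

convertible

Clue 10: the bird owner is in house 5.
The water drinker is in house 4 (clue 10).
The person who drives a truck is in house 3 (clue 6).
Clue 7: the beer drinker is in house 5.
House 3's drink must be lemonade (nothing else left).
From clue 4, the person who drives a van must be in house 2.
From clue 4, the ferret owner must be in house 3.
The only vehicle still possible for house 1 is convertible.
So house 2 gets hamster for pet.
The only pet still possible for house 4 is frog.
So house 1 gets tea for drink.
House 2 drink: only wine fits.
Clue 3: the person who drives a scooter is in house 4.
By clue 5, the person who drives a pickup is in house 5.
So house 1 gets parrot for pet.
So: house 1 = convertible/parrot/tea, house 2 = van/hamster/wine, house 3 = truck/ferret/lemonade, house 4 = scooter/frog/water, house 5 = pickup/bird/beer.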